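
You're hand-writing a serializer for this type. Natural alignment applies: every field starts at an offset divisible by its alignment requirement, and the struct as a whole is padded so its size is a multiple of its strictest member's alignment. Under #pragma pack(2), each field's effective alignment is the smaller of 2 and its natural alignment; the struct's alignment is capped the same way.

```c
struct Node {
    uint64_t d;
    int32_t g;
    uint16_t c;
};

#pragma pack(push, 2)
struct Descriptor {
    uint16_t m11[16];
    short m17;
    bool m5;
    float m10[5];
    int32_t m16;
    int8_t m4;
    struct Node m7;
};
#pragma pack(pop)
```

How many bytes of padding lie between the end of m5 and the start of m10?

Node: 0..8  d  (8B, 8-aligned); 8..12  g  (4B, 4-aligned); 12..14  c  (2B, 2-aligned); 14..16  -- tail padding (2B); sizeof = 16, alignof = 8
0..32  m11  (32B, 2-aligned)
32..34  m17  (2B, 2-aligned)
34..35  m5  (1B, 1-aligned)
35..36  -- padding (1B)
36..56  m10  (20B, 2-aligned)

1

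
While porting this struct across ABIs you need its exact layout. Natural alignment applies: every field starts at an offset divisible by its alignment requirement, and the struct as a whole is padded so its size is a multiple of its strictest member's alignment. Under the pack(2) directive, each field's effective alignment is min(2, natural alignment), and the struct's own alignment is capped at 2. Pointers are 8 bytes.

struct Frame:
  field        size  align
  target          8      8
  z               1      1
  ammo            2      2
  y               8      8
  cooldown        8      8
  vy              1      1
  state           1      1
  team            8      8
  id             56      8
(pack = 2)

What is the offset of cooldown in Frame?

@0: target [8B, align 2] → 8
@8: z [1B, align 1] → 9
+1 pad (align 2)
@10: ammo [2B, align 2] → 12
@12: y [8B, align 2] → 20
@20: cooldown [8B, align 2] → 28

20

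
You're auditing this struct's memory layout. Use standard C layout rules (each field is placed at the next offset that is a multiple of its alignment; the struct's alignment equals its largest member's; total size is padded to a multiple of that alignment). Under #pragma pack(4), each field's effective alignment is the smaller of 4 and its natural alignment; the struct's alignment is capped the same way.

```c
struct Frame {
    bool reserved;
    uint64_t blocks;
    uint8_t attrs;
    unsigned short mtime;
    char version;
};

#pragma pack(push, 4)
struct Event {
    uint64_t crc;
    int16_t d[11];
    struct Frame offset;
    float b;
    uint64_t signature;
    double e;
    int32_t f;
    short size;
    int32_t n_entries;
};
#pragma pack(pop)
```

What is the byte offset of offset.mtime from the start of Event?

50

Frame: 0..1  reserved  (1B, 1-aligned); 1..8  -- padding (7B); 8..16  blocks  (8B, 8-aligned); 16..17  attrs  (1B, 1-aligned); 17..18  -- padding (1B); 18..20  mtime  (2B, 2-aligned); 20..21  version  (1B, 1-aligned); 21..24  -- tail padding (3B); sizeof = 24, alignof = 8
0..8  crc  (8B, 4-aligned)
8..30  d  (22B, 2-aligned)
30..32  -- padding (2B)
32..56  offset  (24B, 4-aligned)
within Frame: mtime at 18
32 + 18 = 50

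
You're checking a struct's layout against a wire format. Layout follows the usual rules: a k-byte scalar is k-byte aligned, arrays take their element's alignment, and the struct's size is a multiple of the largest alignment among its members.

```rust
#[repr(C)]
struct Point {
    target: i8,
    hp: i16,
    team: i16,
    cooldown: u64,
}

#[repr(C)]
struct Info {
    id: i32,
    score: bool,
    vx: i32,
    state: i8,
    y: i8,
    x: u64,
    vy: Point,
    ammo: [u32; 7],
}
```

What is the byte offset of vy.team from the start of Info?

Point: 0..1  target  (1B, 1-aligned); 1..2  -- padding (1B); 2..4  hp  (2B, 2-aligned); 4..6  team  (2B, 2-aligned); 6..8  -- padding (2B); 8..16  cooldown  (8B, 8-aligned); sizeof = 16, alignof = 8
0..4  id  (4B, 4-aligned)
4..5  score  (1B, 1-aligned)
5..8  -- padding (3B)
8..12  vx  (4B, 4-aligned)
12..13  state  (1B, 1-aligned)
13..14  y  (1B, 1-aligned)
14..16  -- padding (2B)
16..24  x  (8B, 8-aligned)
24..40  vy  (16B, 8-aligned)
within Point: team at 4
24 + 4 = 28

28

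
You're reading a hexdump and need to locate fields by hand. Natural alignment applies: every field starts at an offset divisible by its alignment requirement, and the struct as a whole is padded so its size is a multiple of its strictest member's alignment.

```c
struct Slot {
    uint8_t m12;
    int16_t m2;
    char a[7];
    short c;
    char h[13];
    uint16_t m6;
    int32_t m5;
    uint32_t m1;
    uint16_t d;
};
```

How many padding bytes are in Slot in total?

m12 at 0 (size 1, align 1) → ends 1
pad 1 to align 2 for m2
m2 at 2 (size 2, align 2) → ends 4
a at 4 (size 7, align 1) → ends 11
pad 1 to align 2 for c
c at 12 (size 2, align 2) → ends 14
h at 14 (size 13, align 1) → ends 27
pad 1 to align 2 for m6
m6 at 28 (size 2, align 2) → ends 30
pad 2 to align 4 for m5
m5 at 32 (size 4, align 4) → ends 36
m1 at 36 (size 4, align 4) → ends 40
d at 40 (size 2, align 2) → ends 42
tail pad 2 to reach multiple of 4
total 44 bytes, alignment 4
data bytes 37, size 44 → padding 7

7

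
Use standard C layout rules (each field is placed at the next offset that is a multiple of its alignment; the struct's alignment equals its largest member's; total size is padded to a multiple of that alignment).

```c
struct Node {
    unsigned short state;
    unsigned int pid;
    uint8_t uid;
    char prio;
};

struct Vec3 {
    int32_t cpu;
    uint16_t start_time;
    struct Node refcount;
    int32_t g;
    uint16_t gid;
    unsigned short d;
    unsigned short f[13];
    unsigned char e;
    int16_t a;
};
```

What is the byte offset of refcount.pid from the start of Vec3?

Node: @0: state [2B, align 2] → 2; +2 pad (align 4); @4: pid [4B, align 4] → 8; @8: uid [1B, align 1] → 9; @9: prio [1B, align 1] → 10; +2 tail pad (align 4); size 12, align 4
@0: cpu [4B, align 4] → 4
@4: start_time [2B, align 2] → 6
+2 pad (align 4)
@8: refcount [12B, align 4] → 20
within Node: pid at 4
8 + 4 = 12

12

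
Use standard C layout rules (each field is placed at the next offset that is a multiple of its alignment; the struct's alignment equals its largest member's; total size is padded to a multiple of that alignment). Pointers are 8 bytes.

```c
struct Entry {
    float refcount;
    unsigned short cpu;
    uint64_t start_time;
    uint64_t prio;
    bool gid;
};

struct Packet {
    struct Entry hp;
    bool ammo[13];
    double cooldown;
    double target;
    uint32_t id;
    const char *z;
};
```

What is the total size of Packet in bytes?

80 bytes

Entry: 0..4  refcount  (4B, 4-aligned); 4..6  cpu  (2B, 2-aligned); 6..8  -- padding (2B); 8..16  start_time  (8B, 8-aligned); 16..24  prio  (8B, 8-aligned); 24..25  gid  (1B, 1-aligned); 25..32  -- tail padding (7B); sizeof = 32, alignof = 8
0..32  hp  (32B, 8-aligned)
32..45  ammo  (13B, 1-aligned)
45..48  -- padding (3B)
48..56  cooldown  (8B, 8-aligned)
56..64  target  (8B, 8-aligned)
64..68  id  (4B, 4-aligned)
68..72  -- padding (4B)
72..80  z  (8B, 8-aligned)
sizeof = 80, alignof = 8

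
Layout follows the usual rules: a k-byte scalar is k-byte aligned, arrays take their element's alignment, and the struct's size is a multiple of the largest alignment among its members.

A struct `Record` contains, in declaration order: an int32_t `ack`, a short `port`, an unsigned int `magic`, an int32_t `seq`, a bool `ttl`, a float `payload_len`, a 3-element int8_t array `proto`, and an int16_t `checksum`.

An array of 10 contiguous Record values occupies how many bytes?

320

0..4  ack  (4B, 4-aligned)
4..6  port  (2B, 2-aligned)
6..8  -- padding (2B)
8..12  magic  (4B, 4-aligned)
12..16  seq  (4B, 4-aligned)
16..17  ttl  (1B, 1-aligned)
17..20  -- padding (3B)
20..24  payload_len  (4B, 4-aligned)
24..27  proto  (3B, 1-aligned)
27..28  -- padding (1B)
28..30  checksum  (2B, 2-aligned)
30..32  -- tail padding (2B)
sizeof = 32, alignof = 4
array of 10: 10 × 32 = 320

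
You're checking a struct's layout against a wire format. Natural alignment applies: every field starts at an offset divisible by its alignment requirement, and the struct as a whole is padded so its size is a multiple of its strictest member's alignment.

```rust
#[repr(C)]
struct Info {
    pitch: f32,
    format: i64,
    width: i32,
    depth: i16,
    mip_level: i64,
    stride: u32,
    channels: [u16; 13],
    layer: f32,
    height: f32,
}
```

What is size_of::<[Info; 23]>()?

0..4  pitch  (4B, 4-aligned)
4..8  -- padding (4B)
8..16  format  (8B, 8-aligned)
16..20  width  (4B, 4-aligned)
20..22  depth  (2B, 2-aligned)
22..24  -- padding (2B)
24..32  mip_level  (8B, 8-aligned)
32..36  stride  (4B, 4-aligned)
36..62  channels  (26B, 2-aligned)
62..64  -- padding (2B)
64..68  layer  (4B, 4-aligned)
68..72  height  (4B, 4-aligned)
sizeof = 72, alignof = 8
array of 23: 23 × 72 = 1656

1656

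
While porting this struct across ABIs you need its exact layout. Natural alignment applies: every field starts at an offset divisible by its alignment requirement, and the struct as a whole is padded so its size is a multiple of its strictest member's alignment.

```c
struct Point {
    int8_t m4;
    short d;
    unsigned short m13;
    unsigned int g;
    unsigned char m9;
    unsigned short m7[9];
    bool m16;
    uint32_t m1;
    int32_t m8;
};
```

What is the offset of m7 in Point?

14

@0: m4 [1B, align 1] → 1
+1 pad (align 2)
@2: d [2B, align 2] → 4
@4: m13 [2B, align 2] → 6
+2 pad (align 4)
@8: g [4B, align 4] → 12
@12: m9 [1B, align 1] → 13
+1 pad (align 2)
@14: m7 [18B, align 2] → 32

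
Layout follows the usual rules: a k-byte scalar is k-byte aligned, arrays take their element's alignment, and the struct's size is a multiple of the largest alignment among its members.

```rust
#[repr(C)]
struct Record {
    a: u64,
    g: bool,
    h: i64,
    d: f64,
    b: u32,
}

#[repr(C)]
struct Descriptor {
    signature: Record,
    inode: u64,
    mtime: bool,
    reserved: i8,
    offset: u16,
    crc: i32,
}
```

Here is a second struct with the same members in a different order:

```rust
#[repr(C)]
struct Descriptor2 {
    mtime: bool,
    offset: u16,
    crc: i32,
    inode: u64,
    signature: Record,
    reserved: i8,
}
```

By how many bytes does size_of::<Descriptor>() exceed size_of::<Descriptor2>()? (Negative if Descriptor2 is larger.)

Record: @0: a [8B, align 8] → 8; @8: g [1B, align 1] → 9; +7 pad (align 8); @16: h [8B, align 8] → 24; @24: d [8B, align 8] → 32; @32: b [4B, align 4] → 36; +4 tail pad (align 8); size 40, align 8
@0: signature [40B, align 8] → 40
@40: inode [8B, align 8] → 48
@48: mtime [1B, align 1] → 49
@49: reserved [1B, align 1] → 50
@50: offset [2B, align 2] → 52
@52: crc [4B, align 4] → 56
size 56, align 8
— Descriptor2 —
@0: mtime [1B, align 1] → 1
+1 pad (align 2)
@2: offset [2B, align 2] → 4
@4: crc [4B, align 4] → 8
@8: inode [8B, align 8] → 16
@16: signature [40B, align 8] → 56
@56: reserved [1B, align 1] → 57
+7 tail pad (align 8)
size 64, align 8
56 − 64 = -8

-8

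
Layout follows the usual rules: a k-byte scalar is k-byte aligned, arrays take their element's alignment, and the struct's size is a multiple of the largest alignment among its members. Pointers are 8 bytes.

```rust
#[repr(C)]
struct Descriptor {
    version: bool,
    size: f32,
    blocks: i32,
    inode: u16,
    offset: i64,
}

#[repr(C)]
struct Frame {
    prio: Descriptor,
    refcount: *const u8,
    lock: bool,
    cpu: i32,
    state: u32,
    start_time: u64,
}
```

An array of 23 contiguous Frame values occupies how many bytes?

1288

Descriptor: 0..1  version  (1B, 1-aligned); 1..4  -- padding (3B); 4..8  size  (4B, 4-aligned); 8..12  blocks  (4B, 4-aligned); 12..14  inode  (2B, 2-aligned); 14..16  -- padding (2B); 16..24  offset  (8B, 8-aligned); sizeof = 24, alignof = 8
0..24  prio  (24B, 8-aligned)
24..32  refcount  (8B, 8-aligned)
32..33  lock  (1B, 1-aligned)
33..36  -- padding (3B)
36..40  cpu  (4B, 4-aligned)
40..44  state  (4B, 4-aligned)
44..48  -- padding (4B)
48..56  start_time  (8B, 8-aligned)
sizeof = 56, alignof = 8
array of 23: 23 × 56 = 1288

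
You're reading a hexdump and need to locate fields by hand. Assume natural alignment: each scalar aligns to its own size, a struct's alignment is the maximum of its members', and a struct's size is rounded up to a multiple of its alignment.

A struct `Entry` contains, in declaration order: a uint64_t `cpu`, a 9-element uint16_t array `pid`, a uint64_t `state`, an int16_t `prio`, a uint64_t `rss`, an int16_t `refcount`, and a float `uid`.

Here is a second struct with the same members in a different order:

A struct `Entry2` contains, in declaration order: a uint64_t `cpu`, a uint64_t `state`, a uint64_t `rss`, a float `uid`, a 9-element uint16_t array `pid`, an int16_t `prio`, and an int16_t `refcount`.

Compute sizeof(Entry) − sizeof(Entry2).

8

cpu at 0 (size 8, align 8) → ends 8
pid at 8 (size 18, align 2) → ends 26
pad 6 to align 8 for state
state at 32 (size 8, align 8) → ends 40
prio at 40 (size 2, align 2) → ends 42
pad 6 to align 8 for rss
rss at 48 (size 8, align 8) → ends 56
refcount at 56 (size 2, align 2) → ends 58
pad 2 to align 4 for uid
uid at 60 (size 4, align 4) → ends 64
total 64 bytes, alignment 8
— Entry2 —
cpu at 0 (size 8, align 8) → ends 8
state at 8 (size 8, align 8) → ends 16
rss at 16 (size 8, align 8) → ends 24
uid at 24 (size 4, align 4) → ends 28
pid at 28 (size 18, align 2) → ends 46
prio at 46 (size 2, align 2) → ends 48
refcount at 48 (size 2, align 2) → ends 50
tail pad 6 to reach multiple of 8
total 56 bytes, alignment 8
64 − 56 = 8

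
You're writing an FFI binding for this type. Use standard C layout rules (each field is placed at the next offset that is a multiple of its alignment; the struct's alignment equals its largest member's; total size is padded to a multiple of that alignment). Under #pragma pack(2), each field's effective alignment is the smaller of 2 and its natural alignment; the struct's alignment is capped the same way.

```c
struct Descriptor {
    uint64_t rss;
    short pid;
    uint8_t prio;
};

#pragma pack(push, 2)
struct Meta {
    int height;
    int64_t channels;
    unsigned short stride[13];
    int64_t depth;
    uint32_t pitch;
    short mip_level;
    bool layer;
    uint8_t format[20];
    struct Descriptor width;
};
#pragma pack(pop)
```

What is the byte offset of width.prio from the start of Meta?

Descriptor: rss at 0 (size 8, align 8) → ends 8; pid at 8 (size 2, align 2) → ends 10; prio at 10 (size 1, align 1) → ends 11; tail pad 5 to reach multiple of 8; total 16 bytes, alignment 8
height at 0 (size 4, align 2) → ends 4
channels at 4 (size 8, align 2) → ends 12
stride at 12 (size 26, align 2) → ends 38
depth at 38 (size 8, align 2) → ends 46
pitch at 46 (size 4, align 2) → ends 50
mip_level at 50 (size 2, align 2) → ends 52
layer at 52 (size 1, align 1) → ends 53
format at 53 (size 20, align 1) → ends 73
pad 1 to align 2 for width
width at 74 (size 16, align 2) → ends 90
within Descriptor: prio at 10
74 + 10 = 84

84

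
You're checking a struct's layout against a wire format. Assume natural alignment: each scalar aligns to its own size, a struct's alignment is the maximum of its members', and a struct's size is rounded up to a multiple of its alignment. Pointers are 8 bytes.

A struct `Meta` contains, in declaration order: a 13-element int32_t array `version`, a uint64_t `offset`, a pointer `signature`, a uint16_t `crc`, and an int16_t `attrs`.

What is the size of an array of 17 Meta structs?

1360

0..52  version  (52B, 4-aligned)
52..56  -- padding (4B)
56..64  offset  (8B, 8-aligned)
64..72  signature  (8B, 8-aligned)
72..74  crc  (2B, 2-aligned)
74..76  attrs  (2B, 2-aligned)
76..80  -- tail padding (4B)
sizeof = 80, alignof = 8
array of 17: 17 × 80 = 1360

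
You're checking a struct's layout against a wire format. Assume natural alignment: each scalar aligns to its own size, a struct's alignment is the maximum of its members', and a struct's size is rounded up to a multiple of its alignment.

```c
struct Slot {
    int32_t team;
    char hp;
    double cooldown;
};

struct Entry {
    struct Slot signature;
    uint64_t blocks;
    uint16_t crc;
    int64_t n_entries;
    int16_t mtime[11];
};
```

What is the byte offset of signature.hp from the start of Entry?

Slot: @0: team [4B, align 4] → 4; @4: hp [1B, align 1] → 5; +3 pad (align 8); @8: cooldown [8B, align 8] → 16; size 16, align 8
@0: signature [16B, align 8] → 16
within Slot: hp at 4
0 + 4 = 4

4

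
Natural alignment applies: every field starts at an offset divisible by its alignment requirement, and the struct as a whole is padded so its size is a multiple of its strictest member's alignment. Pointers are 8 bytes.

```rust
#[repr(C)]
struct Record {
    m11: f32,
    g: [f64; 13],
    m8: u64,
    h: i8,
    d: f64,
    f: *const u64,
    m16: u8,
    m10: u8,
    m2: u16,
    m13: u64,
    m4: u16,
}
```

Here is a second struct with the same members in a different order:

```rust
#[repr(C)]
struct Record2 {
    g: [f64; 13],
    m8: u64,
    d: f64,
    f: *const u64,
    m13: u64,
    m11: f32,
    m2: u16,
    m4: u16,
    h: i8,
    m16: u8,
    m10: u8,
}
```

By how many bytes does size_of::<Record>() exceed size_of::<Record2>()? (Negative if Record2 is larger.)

16

m11 at 0 (size 4, align 4) → ends 4
pad 4 to align 8 for g
g at 8 (size 104, align 8) → ends 112
m8 at 112 (size 8, align 8) → ends 120
h at 120 (size 1, align 1) → ends 121
pad 7 to align 8 for d
d at 128 (size 8, align 8) → ends 136
f at 136 (size 8, align 8) → ends 144
m16 at 144 (size 1, align 1) → ends 145
m10 at 145 (size 1, align 1) → ends 146
m2 at 146 (size 2, align 2) → ends 148
pad 4 to align 8 for m13
m13 at 152 (size 8, align 8) → ends 160
m4 at 160 (size 2, align 2) → ends 162
tail pad 6 to reach multiple of 8
total 168 bytes, alignment 8
— Record2 —
g at 0 (size 104, align 8) → ends 104
m8 at 104 (size 8, align 8) → ends 112
d at 112 (size 8, align 8) → ends 120
f at 120 (size 8, align 8) → ends 128
m13 at 128 (size 8, align 8) → ends 136
m11 at 136 (size 4, align 4) → ends 140
m2 at 140 (size 2, align 2) → ends 142
m4 at 142 (size 2, align 2) → ends 144
h at 144 (size 1, align 1) → ends 145
m16 at 145 (size 1, align 1) → ends 146
m10 at 146 (size 1, align 1) → ends 147
tail pad 5 to reach multiple of 8
total 152 bytes, alignment 8
168 − 152 = 16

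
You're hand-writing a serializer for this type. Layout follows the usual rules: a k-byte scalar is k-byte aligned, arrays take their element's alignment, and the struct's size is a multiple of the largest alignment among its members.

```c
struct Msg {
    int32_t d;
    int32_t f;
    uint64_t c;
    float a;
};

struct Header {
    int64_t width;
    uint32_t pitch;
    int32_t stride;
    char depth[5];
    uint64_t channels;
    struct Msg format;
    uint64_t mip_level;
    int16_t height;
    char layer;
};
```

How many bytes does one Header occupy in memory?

72 bytes

Msg: d at 0 (size 4, align 4) → ends 4; f at 4 (size 4, align 4) → ends 8; c at 8 (size 8, align 8) → ends 16; a at 16 (size 4, align 4) → ends 20; tail pad 4 to reach multiple of 8; total 24 bytes, alignment 8
width at 0 (size 8, align 8) → ends 8
pitch at 8 (size 4, align 4) → ends 12
stride at 12 (size 4, align 4) → ends 16
depth at 16 (size 5, align 1) → ends 21
pad 3 to align 8 for channels
channels at 24 (size 8, align 8) → ends 32
format at 32 (size 24, align 8) → ends 56
mip_level at 56 (size 8, align 8) → ends 64
height at 64 (size 2, align 2) → ends 66
layer at 66 (size 1, align 1) → ends 67
tail pad 5 to reach multiple of 8
total 72 bytes, alignment 8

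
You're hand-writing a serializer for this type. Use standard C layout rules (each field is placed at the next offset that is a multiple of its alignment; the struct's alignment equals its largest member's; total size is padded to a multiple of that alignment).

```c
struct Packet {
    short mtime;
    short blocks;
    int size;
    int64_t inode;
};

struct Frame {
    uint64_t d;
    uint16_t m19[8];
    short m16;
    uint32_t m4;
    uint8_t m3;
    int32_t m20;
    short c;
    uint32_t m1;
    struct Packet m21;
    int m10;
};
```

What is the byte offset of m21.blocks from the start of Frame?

Packet: @0: mtime [2B, align 2] → 2; @2: blocks [2B, align 2] → 4; @4: size [4B, align 4] → 8; @8: inode [8B, align 8] → 16; size 16, align 8
@0: d [8B, align 8] → 8
@8: m19 [16B, align 2] → 24
@24: m16 [2B, align 2] → 26
+2 pad (align 4)
@28: m4 [4B, align 4] → 32
@32: m3 [1B, align 1] → 33
+3 pad (align 4)
@36: m20 [4B, align 4] → 40
@40: c [2B, align 2] → 42
+2 pad (align 4)
@44: m1 [4B, align 4] → 48
@48: m21 [16B, align 8] → 64
within Packet: blocks at 2
48 + 2 = 50

50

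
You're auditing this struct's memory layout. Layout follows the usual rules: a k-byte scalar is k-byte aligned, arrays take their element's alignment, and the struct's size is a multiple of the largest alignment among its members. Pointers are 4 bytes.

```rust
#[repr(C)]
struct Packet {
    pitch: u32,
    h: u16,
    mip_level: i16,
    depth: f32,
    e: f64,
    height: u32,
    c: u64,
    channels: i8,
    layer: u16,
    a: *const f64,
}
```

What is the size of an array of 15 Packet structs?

@0: pitch [4B, align 4] → 4
@4: h [2B, align 2] → 6
@6: mip_level [2B, align 2] → 8
@8: depth [4B, align 4] → 12
+4 pad (align 8)
@16: e [8B, align 8] → 24
@24: height [4B, align 4] → 28
+4 pad (align 8)
@32: c [8B, align 8] → 40
@40: channels [1B, align 1] → 41
+1 pad (align 2)
@42: layer [2B, align 2] → 44
@44: a [4B, align 4] → 48
size 48, align 8
array of 15: 15 × 48 = 720

720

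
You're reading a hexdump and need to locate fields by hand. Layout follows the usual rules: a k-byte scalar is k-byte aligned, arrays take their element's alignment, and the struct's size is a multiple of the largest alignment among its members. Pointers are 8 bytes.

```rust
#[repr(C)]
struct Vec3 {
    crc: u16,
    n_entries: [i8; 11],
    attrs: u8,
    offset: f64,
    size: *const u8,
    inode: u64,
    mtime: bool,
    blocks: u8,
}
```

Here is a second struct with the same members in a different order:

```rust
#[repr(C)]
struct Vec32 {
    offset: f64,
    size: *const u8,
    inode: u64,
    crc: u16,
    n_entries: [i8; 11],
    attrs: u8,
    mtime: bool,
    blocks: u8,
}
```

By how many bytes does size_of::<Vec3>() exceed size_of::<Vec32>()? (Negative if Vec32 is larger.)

@0: crc [2B, align 2] → 2
@2: n_entries [11B, align 1] → 13
@13: attrs [1B, align 1] → 14
+2 pad (align 8)
@16: offset [8B, align 8] → 24
@24: size [8B, align 8] → 32
@32: inode [8B, align 8] → 40
@40: mtime [1B, align 1] → 41
@41: blocks [1B, align 1] → 42
+6 tail pad (align 8)
size 48, align 8
— Vec32 —
@0: offset [8B, align 8] → 8
@8: size [8B, align 8] → 16
@16: inode [8B, align 8] → 24
@24: crc [2B, align 2] → 26
@26: n_entries [11B, align 1] → 37
@37: attrs [1B, align 1] → 38
@38: mtime [1B, align 1] → 39
@39: blocks [1B, align 1] → 40
size 40, align 8
48 − 40 = 8

8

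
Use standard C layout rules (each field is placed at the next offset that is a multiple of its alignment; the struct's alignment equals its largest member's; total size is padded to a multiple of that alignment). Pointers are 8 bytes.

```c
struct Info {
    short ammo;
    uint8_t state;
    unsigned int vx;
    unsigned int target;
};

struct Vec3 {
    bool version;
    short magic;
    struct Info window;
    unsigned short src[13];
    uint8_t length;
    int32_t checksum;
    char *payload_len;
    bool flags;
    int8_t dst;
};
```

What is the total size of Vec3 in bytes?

64 bytes

Info: ammo at 0 (size 2, align 2) → ends 2; state at 2 (size 1, align 1) → ends 3; pad 1 to align 4 for vx; vx at 4 (size 4, align 4) → ends 8; target at 8 (size 4, align 4) → ends 12; total 12 bytes, alignment 4
version at 0 (size 1, align 1) → ends 1
pad 1 to align 2 for magic
magic at 2 (size 2, align 2) → ends 4
window at 4 (size 12, align 4) → ends 16
src at 16 (size 26, align 2) → ends 42
length at 42 (size 1, align 1) → ends 43
pad 1 to align 4 for checksum
checksum at 44 (size 4, align 4) → ends 48
payload_len at 48 (size 8, align 8) → ends 56
flags at 56 (size 1, align 1) → ends 57
dst at 57 (size 1, align 1) → ends 58
tail pad 6 to reach multiple of 8
total 64 bytes, alignment 8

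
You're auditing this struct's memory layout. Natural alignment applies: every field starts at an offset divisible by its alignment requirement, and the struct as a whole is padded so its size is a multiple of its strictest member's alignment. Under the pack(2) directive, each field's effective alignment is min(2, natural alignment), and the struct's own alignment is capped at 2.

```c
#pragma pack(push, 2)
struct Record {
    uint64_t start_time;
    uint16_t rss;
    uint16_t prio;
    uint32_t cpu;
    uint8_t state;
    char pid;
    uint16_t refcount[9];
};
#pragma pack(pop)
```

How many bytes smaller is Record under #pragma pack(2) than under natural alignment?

natural layout:
  0..8  start_time  (8B, 8-aligned)
  8..10  rss  (2B, 2-aligned)
  10..12  prio  (2B, 2-aligned)
  12..16  cpu  (4B, 4-aligned)
  16..17  state  (1B, 1-aligned)
  17..18  pid  (1B, 1-aligned)
  18..36  refcount  (18B, 2-aligned)
  36..40  -- tail padding (4B)
  sizeof = 40, alignof = 8
packed(2) layout:
  0..8  start_time  (8B, 2-aligned)
  8..10  rss  (2B, 2-aligned)
  10..12  prio  (2B, 2-aligned)
  12..16  cpu  (4B, 2-aligned)
  16..17  state  (1B, 1-aligned)
  17..18  pid  (1B, 1-aligned)
  18..36  refcount  (18B, 2-aligned)
  sizeof = 36, alignof = 2
40 − 36 = 4

4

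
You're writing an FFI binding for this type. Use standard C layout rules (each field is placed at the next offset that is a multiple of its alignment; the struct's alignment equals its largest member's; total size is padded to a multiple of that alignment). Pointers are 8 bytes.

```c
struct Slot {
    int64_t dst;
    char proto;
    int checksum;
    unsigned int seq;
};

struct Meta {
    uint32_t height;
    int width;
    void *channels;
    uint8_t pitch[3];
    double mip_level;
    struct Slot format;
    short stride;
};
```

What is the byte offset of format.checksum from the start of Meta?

Slot: dst at 0 (size 8, align 8) → ends 8; proto at 8 (size 1, align 1) → ends 9; pad 3 to align 4 for checksum; checksum at 12 (size 4, align 4) → ends 16; seq at 16 (size 4, align 4) → ends 20; tail pad 4 to reach multiple of 8; total 24 bytes, alignment 8
height at 0 (size 4, align 4) → ends 4
width at 4 (size 4, align 4) → ends 8
channels at 8 (size 8, align 8) → ends 16
pitch at 16 (size 3, align 1) → ends 19
pad 5 to align 8 for mip_level
mip_level at 24 (size 8, align 8) → ends 32
format at 32 (size 24, align 8) → ends 56
within Slot: checksum at 12
32 + 12 = 44

44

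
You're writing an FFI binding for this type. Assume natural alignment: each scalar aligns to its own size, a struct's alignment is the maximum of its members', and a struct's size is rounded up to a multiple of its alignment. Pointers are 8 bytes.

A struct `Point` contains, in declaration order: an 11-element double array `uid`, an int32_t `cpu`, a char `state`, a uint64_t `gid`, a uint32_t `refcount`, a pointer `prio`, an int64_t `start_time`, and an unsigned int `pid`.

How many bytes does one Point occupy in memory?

uid at 0 (size 88, align 8) → ends 88
cpu at 88 (size 4, align 4) → ends 92
state at 92 (size 1, align 1) → ends 93
pad 3 to align 8 for gid
gid at 96 (size 8, align 8) → ends 104
refcount at 104 (size 4, align 4) → ends 108
pad 4 to align 8 for prio
prio at 112 (size 8, align 8) → ends 120
start_time at 120 (size 8, align 8) → ends 128
pid at 128 (size 4, align 4) → ends 132
tail pad 4 to reach multiple of 8
total 136 bytes, alignment 8

136 bytes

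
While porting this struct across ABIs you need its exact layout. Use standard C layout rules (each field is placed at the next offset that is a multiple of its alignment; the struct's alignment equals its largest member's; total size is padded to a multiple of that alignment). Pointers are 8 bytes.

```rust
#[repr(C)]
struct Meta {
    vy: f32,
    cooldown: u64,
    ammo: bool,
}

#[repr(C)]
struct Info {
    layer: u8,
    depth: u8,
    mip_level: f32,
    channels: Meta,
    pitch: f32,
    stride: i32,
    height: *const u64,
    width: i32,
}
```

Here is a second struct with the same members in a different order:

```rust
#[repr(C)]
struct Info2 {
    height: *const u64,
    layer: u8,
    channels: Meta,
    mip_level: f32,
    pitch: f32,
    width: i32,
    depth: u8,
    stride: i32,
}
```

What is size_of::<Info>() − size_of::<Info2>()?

-8

Meta: 0..4  vy  (4B, 4-aligned); 4..8  -- padding (4B); 8..16  cooldown  (8B, 8-aligned); 16..17  ammo  (1B, 1-aligned); 17..24  -- tail padding (7B); sizeof = 24, alignof = 8
0..1  layer  (1B, 1-aligned)
1..2  depth  (1B, 1-aligned)
2..4  -- padding (2B)
4..8  mip_level  (4B, 4-aligned)
8..32  channels  (24B, 8-aligned)
32..36  pitch  (4B, 4-aligned)
36..40  stride  (4B, 4-aligned)
40..48  height  (8B, 8-aligned)
48..52  width  (4B, 4-aligned)
52..56  -- tail padding (4B)
sizeof = 56, alignof = 8
— Info2 —
0..8  height  (8B, 8-aligned)
8..9  layer  (1B, 1-aligned)
9..16  -- padding (7B)
16..40  channels  (24B, 8-aligned)
40..44  mip_level  (4B, 4-aligned)
44..48  pitch  (4B, 4-aligned)
48..52  width  (4B, 4-aligned)
52..53  depth  (1B, 1-aligned)
53..56  -- padding (3B)
56..60  stride  (4B, 4-aligned)
60..64  -- tail padding (4B)
sizeof = 64, alignof = 8
56 − 64 = -8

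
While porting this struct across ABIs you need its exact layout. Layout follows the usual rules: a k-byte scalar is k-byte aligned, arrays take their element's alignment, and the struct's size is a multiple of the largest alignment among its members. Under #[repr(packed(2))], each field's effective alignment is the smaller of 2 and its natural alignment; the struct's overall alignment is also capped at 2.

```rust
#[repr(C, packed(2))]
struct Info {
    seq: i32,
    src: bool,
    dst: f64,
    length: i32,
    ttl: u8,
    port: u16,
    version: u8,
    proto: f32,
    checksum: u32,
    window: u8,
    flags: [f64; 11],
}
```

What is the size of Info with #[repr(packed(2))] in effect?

122

0..4  seq  (4B, 2-aligned)
4..5  src  (1B, 1-aligned)
5..6  -- padding (1B)
6..14  dst  (8B, 2-aligned)
14..18  length  (4B, 2-aligned)
18..19  ttl  (1B, 1-aligned)
19..20  -- padding (1B)
20..22  port  (2B, 2-aligned)
22..23  version  (1B, 1-aligned)
23..24  -- padding (1B)
24..28  proto  (4B, 2-aligned)
28..32  checksum  (4B, 2-aligned)
32..33  window  (1B, 1-aligned)
33..34  -- padding (1B)
34..122  flags  (88B, 2-aligned)
sizeof = 122, alignof = 2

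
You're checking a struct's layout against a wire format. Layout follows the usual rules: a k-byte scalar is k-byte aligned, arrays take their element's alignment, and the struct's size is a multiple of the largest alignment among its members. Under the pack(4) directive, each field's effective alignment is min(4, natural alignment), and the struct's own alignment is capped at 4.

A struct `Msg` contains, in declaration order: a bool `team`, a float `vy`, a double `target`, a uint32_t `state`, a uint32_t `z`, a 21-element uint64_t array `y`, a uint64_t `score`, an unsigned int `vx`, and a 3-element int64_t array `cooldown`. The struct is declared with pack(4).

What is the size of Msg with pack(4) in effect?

@0: team [1B, align 1] → 1
+3 pad (align 4)
@4: vy [4B, align 4] → 8
@8: target [8B, align 4] → 16
@16: state [4B, align 4] → 20
@20: z [4B, align 4] → 24
@24: y [168B, align 4] → 192
@192: score [8B, align 4] → 200
@200: vx [4B, align 4] → 204
@204: cooldown [24B, align 4] → 228
size 228, align 4

228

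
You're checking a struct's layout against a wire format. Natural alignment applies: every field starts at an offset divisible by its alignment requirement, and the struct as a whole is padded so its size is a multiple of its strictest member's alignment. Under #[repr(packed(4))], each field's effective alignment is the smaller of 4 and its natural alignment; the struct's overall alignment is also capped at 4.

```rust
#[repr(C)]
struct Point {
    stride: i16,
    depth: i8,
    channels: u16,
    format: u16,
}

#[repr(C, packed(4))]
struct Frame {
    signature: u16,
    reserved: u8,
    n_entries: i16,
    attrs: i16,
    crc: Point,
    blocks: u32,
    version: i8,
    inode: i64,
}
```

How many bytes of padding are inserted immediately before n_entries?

1

Point: @0: stride [2B, align 2] → 2; @2: depth [1B, align 1] → 3; +1 pad (align 2); @4: channels [2B, align 2] → 6; @6: format [2B, align 2] → 8; size 8, align 2
@0: signature [2B, align 2] → 2
@2: reserved [1B, align 1] → 3
+1 pad (align 2)
@4: n_entries [2B, align 2] → 6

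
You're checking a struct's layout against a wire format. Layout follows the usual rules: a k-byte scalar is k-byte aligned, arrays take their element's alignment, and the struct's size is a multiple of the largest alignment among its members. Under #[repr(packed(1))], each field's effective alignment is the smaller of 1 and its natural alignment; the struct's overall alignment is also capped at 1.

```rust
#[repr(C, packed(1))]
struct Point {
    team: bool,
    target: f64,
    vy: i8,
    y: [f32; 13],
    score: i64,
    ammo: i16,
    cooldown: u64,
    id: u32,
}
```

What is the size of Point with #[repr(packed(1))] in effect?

@0: team [1B, align 1] → 1
@1: target [8B, align 1] → 9
@9: vy [1B, align 1] → 10
@10: y [52B, align 1] → 62
@62: score [8B, align 1] → 70
@70: ammo [2B, align 1] → 72
@72: cooldown [8B, align 1] → 80
@80: id [4B, align 1] → 84
size 84, align 1

84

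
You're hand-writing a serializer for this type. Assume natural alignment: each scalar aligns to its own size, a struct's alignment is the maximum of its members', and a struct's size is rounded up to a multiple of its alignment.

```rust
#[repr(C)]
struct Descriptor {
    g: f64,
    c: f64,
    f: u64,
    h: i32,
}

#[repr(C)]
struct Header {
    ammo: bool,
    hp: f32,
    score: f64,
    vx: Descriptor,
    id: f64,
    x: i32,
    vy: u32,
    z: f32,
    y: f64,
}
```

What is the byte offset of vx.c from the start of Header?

Descriptor: 0..8  g  (8B, 8-aligned); 8..16  c  (8B, 8-aligned); 16..24  f  (8B, 8-aligned); 24..28  h  (4B, 4-aligned); 28..32  -- tail padding (4B); sizeof = 32, alignof = 8
0..1  ammo  (1B, 1-aligned)
1..4  -- padding (3B)
4..8  hp  (4B, 4-aligned)
8..16  score  (8B, 8-aligned)
16..48  vx  (32B, 8-aligned)
within Descriptor: c at 8
16 + 8 = 24

24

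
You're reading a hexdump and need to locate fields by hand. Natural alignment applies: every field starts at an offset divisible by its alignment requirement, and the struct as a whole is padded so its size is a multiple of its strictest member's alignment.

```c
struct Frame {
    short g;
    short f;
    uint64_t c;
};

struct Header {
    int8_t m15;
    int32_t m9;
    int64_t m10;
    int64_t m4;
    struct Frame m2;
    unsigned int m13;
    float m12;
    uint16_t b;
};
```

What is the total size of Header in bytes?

Frame: g at 0 (size 2, align 2) → ends 2; f at 2 (size 2, align 2) → ends 4; pad 4 to align 8 for c; c at 8 (size 8, align 8) → ends 16; total 16 bytes, alignment 8
m15 at 0 (size 1, align 1) → ends 1
pad 3 to align 4 for m9
m9 at 4 (size 4, align 4) → ends 8
m10 at 8 (size 8, align 8) → ends 16
m4 at 16 (size 8, align 8) → ends 24
m2 at 24 (size 16, align 8) → ends 40
m13 at 40 (size 4, align 4) → ends 44
m12 at 44 (size 4, align 4) → ends 48
b at 48 (size 2, align 2) → ends 50
tail pad 6 to reach multiple of 8
total 56 bytes, alignment 8

56 bytes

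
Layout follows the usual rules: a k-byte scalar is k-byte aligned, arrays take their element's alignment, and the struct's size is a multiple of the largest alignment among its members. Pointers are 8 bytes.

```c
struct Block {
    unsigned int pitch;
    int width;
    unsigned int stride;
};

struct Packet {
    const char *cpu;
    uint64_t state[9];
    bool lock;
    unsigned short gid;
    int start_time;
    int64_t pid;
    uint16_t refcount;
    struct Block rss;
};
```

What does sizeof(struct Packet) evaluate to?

112

Block: @0: pitch [4B, align 4] → 4; @4: width [4B, align 4] → 8; @8: stride [4B, align 4] → 12; size 12, align 4
@0: cpu [8B, align 8] → 8
@8: state [72B, align 8] → 80
@80: lock [1B, align 1] → 81
+1 pad (align 2)
@82: gid [2B, align 2] → 84
@84: start_time [4B, align 4] → 88
@88: pid [8B, align 8] → 96
@96: refcount [2B, align 2] → 98
+2 pad (align 4)
@100: rss [12B, align 4] → 112
size 112, align 8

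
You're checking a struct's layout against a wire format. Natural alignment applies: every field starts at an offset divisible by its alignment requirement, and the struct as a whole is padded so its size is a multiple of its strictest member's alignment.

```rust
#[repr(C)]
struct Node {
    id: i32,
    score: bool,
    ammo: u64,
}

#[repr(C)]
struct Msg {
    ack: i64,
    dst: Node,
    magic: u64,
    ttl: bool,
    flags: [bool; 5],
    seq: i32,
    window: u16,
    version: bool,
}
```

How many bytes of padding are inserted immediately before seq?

2

Node: @0: id [4B, align 4] → 4; @4: score [1B, align 1] → 5; +3 pad (align 8); @8: ammo [8B, align 8] → 16; size 16, align 8
@0: ack [8B, align 8] → 8
@8: dst [16B, align 8] → 24
@24: magic [8B, align 8] → 32
@32: ttl [1B, align 1] → 33
@33: flags [5B, align 1] → 38
+2 pad (align 4)
@40: seq [4B, align 4] → 44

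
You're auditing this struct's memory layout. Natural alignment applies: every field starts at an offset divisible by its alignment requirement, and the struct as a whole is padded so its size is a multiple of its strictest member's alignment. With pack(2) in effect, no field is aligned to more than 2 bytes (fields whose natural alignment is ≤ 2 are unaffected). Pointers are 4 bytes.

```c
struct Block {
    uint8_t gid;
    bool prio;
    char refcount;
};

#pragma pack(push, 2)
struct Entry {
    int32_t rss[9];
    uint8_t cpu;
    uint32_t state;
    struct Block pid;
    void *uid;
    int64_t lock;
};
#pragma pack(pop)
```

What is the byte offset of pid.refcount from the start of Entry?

Block: gid at 0 (size 1, align 1) → ends 1; prio at 1 (size 1, align 1) → ends 2; refcount at 2 (size 1, align 1) → ends 3; total 3 bytes, alignment 1
rss at 0 (size 36, align 2) → ends 36
cpu at 36 (size 1, align 1) → ends 37
pad 1 to align 2 for state
state at 38 (size 4, align 2) → ends 42
pid at 42 (size 3, align 1) → ends 45
within Block: refcount at 2
42 + 2 = 44

44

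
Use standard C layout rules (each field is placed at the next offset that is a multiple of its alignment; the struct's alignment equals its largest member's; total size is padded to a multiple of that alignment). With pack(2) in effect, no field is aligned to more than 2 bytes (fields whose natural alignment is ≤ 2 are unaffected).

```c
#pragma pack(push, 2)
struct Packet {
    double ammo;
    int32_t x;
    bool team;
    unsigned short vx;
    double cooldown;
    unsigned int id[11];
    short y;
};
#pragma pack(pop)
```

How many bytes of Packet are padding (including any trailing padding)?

1

ammo at 0 (size 8, align 2) → ends 8
x at 8 (size 4, align 2) → ends 12
team at 12 (size 1, align 1) → ends 13
pad 1 to align 2 for vx
vx at 14 (size 2, align 2) → ends 16
cooldown at 16 (size 8, align 2) → ends 24
id at 24 (size 44, align 2) → ends 68
y at 68 (size 2, align 2) → ends 70
total 70 bytes, alignment 2
data bytes 69, size 70 → padding 1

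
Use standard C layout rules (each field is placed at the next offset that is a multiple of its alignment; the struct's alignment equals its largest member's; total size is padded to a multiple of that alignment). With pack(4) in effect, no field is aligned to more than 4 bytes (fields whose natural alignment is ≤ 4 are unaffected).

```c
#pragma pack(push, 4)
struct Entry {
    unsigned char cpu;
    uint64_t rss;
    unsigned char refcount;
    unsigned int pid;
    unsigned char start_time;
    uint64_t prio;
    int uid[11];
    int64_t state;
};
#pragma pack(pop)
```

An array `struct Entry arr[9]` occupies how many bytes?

cpu at 0 (size 1, align 1) → ends 1
pad 3 to align 4 for rss
rss at 4 (size 8, align 4) → ends 12
refcount at 12 (size 1, align 1) → ends 13
pad 3 to align 4 for pid
pid at 16 (size 4, align 4) → ends 20
start_time at 20 (size 1, align 1) → ends 21
pad 3 to align 4 for prio
prio at 24 (size 8, align 4) → ends 32
uid at 32 (size 44, align 4) → ends 76
state at 76 (size 8, align 4) → ends 84
total 84 bytes, alignment 4
array of 9: 9 × 84 = 756

756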